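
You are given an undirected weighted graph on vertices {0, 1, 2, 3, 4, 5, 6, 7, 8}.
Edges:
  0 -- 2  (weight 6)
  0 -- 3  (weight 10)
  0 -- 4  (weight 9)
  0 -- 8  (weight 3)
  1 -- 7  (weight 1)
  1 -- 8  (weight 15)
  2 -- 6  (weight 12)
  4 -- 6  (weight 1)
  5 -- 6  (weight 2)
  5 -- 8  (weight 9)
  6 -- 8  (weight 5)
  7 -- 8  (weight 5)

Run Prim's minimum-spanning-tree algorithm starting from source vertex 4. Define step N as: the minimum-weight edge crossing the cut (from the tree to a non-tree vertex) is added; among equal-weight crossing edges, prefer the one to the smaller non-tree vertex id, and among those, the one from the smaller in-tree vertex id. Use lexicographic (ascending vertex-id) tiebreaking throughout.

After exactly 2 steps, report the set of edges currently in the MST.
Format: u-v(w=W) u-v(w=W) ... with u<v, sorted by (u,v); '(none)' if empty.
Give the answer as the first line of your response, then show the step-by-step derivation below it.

4-6(w=1) 5-6(w=2)

step 1: add edge 4-6 (w=1); MST = {4-6(w=1)}
step 2: add edge 5-6 (w=2); MST = {4-6(w=1) 5-6(w=2)}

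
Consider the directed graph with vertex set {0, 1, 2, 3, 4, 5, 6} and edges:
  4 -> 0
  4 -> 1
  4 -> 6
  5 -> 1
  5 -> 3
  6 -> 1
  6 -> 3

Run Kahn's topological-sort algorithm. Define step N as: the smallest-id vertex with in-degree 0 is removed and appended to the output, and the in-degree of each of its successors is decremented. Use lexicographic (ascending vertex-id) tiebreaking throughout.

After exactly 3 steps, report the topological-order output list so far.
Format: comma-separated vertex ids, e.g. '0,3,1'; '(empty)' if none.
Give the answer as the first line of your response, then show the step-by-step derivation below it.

2,4,0

step 1: output 2; order=[2]; indeg=(1,3,0,2,0,0,1)
step 2: output 4; order=[2,4]; indeg=(0,2,0,2,0,0,0)
step 3: output 0; order=[2,4,0]; indeg=(0,2,0,2,0,0,0)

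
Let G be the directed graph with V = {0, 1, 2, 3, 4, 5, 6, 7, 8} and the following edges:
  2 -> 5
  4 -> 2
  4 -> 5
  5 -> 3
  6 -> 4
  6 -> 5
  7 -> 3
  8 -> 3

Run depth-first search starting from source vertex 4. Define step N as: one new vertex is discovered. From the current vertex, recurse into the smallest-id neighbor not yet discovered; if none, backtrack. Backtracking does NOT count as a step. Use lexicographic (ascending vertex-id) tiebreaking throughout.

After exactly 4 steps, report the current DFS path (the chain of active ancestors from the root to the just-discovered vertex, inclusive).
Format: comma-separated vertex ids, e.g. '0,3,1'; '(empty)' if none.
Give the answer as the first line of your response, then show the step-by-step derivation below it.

4,2,5,3

step 1: discover 4; path=4; order=4
step 2: discover 2; path=4>2; order=4,2
step 3: discover 5; path=4>2>5; order=4,2,5
step 4: discover 3; path=4>2>5>3; order=4,2,5,3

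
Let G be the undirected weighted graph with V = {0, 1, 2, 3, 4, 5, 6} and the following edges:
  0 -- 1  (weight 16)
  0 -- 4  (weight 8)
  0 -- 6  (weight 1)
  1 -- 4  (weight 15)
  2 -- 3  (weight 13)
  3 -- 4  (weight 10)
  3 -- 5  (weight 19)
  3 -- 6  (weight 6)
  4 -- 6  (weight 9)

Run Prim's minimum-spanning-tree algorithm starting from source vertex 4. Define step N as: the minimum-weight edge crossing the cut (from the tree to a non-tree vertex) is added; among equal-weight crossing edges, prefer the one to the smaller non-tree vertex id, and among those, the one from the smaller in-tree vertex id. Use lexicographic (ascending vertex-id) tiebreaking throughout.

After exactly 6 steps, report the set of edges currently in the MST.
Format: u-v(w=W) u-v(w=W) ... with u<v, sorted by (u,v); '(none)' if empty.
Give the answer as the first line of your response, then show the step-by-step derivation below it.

0-4(w=8) 0-6(w=1) 1-4(w=15) 2-3(w=13) 3-5(w=19) 3-6(w=6)

step 1: add edge 0-4 (w=8); MST = {0-4(w=8)}
step 2: add edge 0-6 (w=1); MST = {0-4(w=8) 0-6(w=1)}
step 3: add edge 3-6 (w=6); MST = {0-4(w=8) 0-6(w=1) 3-6(w=6)}
step 4: add edge 2-3 (w=13); MST = {0-4(w=8) 0-6(w=1) 2-3(w=13) 3-6(w=6)}
step 5: add edge 1-4 (w=15); MST = {0-4(w=8) 0-6(w=1) 1-4(w=15) 2-3(w=13) 3-6(w=6)}
step 6: add edge 3-5 (w=19); MST = {0-4(w=8) 0-6(w=1) 1-4(w=15) 2-3(w=13) 3-5(w=19) 3-6(w=6)}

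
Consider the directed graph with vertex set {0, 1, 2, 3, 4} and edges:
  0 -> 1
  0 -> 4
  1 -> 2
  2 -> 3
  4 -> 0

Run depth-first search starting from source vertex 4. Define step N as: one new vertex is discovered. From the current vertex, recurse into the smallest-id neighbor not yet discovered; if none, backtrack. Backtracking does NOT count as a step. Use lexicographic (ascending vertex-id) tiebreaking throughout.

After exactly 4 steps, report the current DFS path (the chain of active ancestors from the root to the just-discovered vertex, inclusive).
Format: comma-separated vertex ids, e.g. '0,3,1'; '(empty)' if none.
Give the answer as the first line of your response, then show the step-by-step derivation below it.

4,0,1,2

step 1: discover 4; path=4; order=4
step 2: discover 0; path=4>0; order=4,0
step 3: discover 1; path=4>0>1; order=4,0,1
step 4: discover 2; path=4>0>1>2; order=4,0,1,2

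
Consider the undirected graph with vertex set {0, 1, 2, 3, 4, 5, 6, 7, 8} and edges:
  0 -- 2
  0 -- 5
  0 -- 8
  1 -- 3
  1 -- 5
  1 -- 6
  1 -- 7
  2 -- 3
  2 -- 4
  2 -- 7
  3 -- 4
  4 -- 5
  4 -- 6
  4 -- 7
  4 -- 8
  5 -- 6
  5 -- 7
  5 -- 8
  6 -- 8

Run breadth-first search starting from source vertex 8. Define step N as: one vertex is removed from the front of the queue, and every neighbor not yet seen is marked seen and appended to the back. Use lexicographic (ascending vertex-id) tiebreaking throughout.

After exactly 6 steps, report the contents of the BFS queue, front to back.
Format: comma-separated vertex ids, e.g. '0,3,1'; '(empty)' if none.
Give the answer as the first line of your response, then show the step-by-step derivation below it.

3,7,1

step 1: dequeue 8; queue=[0,4,5,6]; order=8
step 2: dequeue 0; queue=[4,5,6,2]; order=8,0
step 3: dequeue 4; queue=[5,6,2,3,7]; order=8,0,4
step 4: dequeue 5; queue=[6,2,3,7,1]; order=8,0,4,5
step 5: dequeue 6; queue=[2,3,7,1]; order=8,0,4,5,6
step 6: dequeue 2; queue=[3,7,1]; order=8,0,4,5,6,2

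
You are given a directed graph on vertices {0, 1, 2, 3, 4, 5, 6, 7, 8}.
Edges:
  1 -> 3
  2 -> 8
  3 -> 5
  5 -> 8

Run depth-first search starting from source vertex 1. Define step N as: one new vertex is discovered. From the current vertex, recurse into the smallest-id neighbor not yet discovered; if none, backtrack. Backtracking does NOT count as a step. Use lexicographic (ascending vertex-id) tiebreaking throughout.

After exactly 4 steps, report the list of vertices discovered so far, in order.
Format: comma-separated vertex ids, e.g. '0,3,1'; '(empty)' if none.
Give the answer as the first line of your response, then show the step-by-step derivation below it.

1,3,5,8

step 1: discover 1; path=1; order=1
step 2: discover 3; path=1>3; order=1,3
step 3: discover 5; path=1>3>5; order=1,3,5
step 4: discover 8; path=1>3>5>8; order=1,3,5,8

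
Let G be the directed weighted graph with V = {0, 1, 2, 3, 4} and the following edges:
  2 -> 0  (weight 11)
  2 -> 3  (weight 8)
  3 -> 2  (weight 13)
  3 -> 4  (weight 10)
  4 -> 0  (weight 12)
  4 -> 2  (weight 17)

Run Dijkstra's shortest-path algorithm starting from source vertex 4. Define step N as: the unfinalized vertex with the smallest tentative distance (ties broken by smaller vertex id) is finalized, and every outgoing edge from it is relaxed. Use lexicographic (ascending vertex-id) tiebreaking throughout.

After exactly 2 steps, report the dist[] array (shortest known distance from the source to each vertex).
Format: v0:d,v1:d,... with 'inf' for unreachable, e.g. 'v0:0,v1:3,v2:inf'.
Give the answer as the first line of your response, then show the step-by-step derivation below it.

v0:12,v1:inf,v2:17,v3:inf,v4:0

step 1: dist = v0:12,v1:inf,v2:17,v3:inf,v4:0
step 2: dist = v0:12,v1:inf,v2:17,v3:inf,v4:0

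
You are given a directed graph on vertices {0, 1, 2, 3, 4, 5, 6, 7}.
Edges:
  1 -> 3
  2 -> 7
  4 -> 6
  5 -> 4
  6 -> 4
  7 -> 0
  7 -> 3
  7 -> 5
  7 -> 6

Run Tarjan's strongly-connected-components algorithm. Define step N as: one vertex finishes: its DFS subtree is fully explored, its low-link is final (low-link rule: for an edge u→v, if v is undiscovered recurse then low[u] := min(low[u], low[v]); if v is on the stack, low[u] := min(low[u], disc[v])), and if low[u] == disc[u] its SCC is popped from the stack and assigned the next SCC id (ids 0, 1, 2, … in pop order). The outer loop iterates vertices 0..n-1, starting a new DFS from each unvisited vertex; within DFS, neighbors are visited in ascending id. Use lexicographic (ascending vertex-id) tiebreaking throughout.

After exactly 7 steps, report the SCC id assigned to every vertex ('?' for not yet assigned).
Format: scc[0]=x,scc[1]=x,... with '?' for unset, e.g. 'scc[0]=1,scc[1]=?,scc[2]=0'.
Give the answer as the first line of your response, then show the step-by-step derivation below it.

scc[0]=0,scc[1]=2,scc[2]=?,scc[3]=1,scc[4]=3,scc[5]=4,scc[6]=3,scc[7]=5

step 1: low=(low[0]=0,low[1]=?,low[2]=?,low[3]=?,low[4]=?,low[5]=?,low[6]=?,low[7]=?); scc=(scc[0]=0,scc[1]=?,scc[2]=?,scc[3]=?,scc[4]=?,scc[5]=?,scc[6]=?,scc[7]=?)
step 2: low=(low[0]=0,low[1]=1,low[2]=?,low[3]=2,low[4]=?,low[5]=?,low[6]=?,low[7]=?); scc=(scc[0]=0,scc[1]=?,scc[2]=?,scc[3]=1,scc[4]=?,scc[5]=?,scc[6]=?,scc[7]=?)
step 3: low=(low[0]=0,low[1]=1,low[2]=?,low[3]=2,low[4]=?,low[5]=?,low[6]=?,low[7]=?); scc=(scc[0]=0,scc[1]=2,scc[2]=?,scc[3]=1,scc[4]=?,scc[5]=?,scc[6]=?,scc[7]=?)
step 4: low=(low[0]=0,low[1]=1,low[2]=3,low[3]=2,low[4]=6,low[5]=5,low[6]=6,low[7]=4); scc=(scc[0]=0,scc[1]=2,scc[2]=?,scc[3]=1,scc[4]=?,scc[5]=?,scc[6]=?,scc[7]=?)
step 5: low=(low[0]=0,low[1]=1,low[2]=3,low[3]=2,low[4]=6,low[5]=5,low[6]=6,low[7]=4); scc=(scc[0]=0,scc[1]=2,scc[2]=?,scc[3]=1,scc[4]=3,scc[5]=?,scc[6]=3,scc[7]=?)
step 6: low=(low[0]=0,low[1]=1,low[2]=3,low[3]=2,low[4]=6,low[5]=5,low[6]=6,low[7]=4); scc=(scc[0]=0,scc[1]=2,scc[2]=?,scc[3]=1,scc[4]=3,scc[5]=4,scc[6]=3,scc[7]=?)
step 7: low=(low[0]=0,low[1]=1,low[2]=3,low[3]=2,low[4]=6,low[5]=5,low[6]=6,low[7]=4); scc=(scc[0]=0,scc[1]=2,scc[2]=?,scc[3]=1,scc[4]=3,scc[5]=4,scc[6]=3,scc[7]=5)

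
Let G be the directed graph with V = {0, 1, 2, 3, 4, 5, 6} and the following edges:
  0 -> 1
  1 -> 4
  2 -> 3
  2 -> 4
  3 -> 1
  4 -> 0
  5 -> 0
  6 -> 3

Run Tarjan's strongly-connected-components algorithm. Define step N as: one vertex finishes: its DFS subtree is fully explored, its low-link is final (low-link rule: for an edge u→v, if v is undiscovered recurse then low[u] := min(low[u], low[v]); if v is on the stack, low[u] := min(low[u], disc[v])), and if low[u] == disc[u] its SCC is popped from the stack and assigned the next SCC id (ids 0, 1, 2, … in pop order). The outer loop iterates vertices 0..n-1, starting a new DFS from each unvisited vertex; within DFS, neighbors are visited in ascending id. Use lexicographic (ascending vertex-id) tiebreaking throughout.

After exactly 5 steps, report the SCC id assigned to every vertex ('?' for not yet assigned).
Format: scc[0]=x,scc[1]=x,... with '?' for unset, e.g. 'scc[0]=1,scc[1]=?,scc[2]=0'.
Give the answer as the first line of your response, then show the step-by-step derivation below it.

scc[0]=0,scc[1]=0,scc[2]=2,scc[3]=1,scc[4]=0,scc[5]=?,scc[6]=?

step 1: low=(low[0]=0,low[1]=1,low[2]=?,low[3]=?,low[4]=0,low[5]=?,low[6]=?); scc=(scc[0]=?,scc[1]=?,scc[2]=?,scc[3]=?,scc[4]=?,scc[5]=?,scc[6]=?)
step 2: low=(low[0]=0,low[1]=0,low[2]=?,low[3]=?,low[4]=0,low[5]=?,low[6]=?); scc=(scc[0]=?,scc[1]=?,scc[2]=?,scc[3]=?,scc[4]=?,scc[5]=?,scc[6]=?)
step 3: low=(low[0]=0,low[1]=0,low[2]=?,low[3]=?,low[4]=0,low[5]=?,low[6]=?); scc=(scc[0]=0,scc[1]=0,scc[2]=?,scc[3]=?,scc[4]=0,scc[5]=?,scc[6]=?)
step 4: low=(low[0]=0,low[1]=0,low[2]=3,low[3]=4,low[4]=0,low[5]=?,low[6]=?); scc=(scc[0]=0,scc[1]=0,scc[2]=?,scc[3]=1,scc[4]=0,scc[5]=?,scc[6]=?)
step 5: low=(low[0]=0,low[1]=0,low[2]=3,low[3]=4,low[4]=0,low[5]=?,low[6]=?); scc=(scc[0]=0,scc[1]=0,scc[2]=2,scc[3]=1,scc[4]=0,scc[5]=?,scc[6]=?)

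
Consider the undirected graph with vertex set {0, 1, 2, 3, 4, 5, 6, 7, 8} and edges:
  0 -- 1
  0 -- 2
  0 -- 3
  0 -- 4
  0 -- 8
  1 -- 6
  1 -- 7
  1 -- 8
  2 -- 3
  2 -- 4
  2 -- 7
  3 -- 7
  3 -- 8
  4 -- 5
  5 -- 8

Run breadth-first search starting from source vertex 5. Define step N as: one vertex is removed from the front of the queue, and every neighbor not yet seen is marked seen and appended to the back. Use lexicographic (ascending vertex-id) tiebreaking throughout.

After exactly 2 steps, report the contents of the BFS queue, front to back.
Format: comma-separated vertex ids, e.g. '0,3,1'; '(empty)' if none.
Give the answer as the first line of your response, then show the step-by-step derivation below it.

8,0,2

step 1: dequeue 5; queue=[4,8]; order=5
step 2: dequeue 4; queue=[8,0,2]; order=5,4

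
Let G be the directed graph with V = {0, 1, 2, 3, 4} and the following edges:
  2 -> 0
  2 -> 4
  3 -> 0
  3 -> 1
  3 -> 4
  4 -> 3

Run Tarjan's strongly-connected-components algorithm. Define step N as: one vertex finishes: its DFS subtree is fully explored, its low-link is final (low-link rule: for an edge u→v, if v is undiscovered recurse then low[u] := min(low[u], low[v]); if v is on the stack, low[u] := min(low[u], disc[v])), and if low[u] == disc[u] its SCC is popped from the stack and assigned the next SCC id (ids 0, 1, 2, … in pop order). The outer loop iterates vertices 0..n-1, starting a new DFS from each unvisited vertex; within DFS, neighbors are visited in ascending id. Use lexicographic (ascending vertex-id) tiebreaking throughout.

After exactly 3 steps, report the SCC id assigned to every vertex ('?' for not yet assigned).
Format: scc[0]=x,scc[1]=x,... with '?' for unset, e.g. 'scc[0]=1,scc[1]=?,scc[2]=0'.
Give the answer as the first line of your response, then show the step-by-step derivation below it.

scc[0]=0,scc[1]=1,scc[2]=?,scc[3]=?,scc[4]=?

step 1: low=(low[0]=0,low[1]=?,low[2]=?,low[3]=?,low[4]=?); scc=(scc[0]=0,scc[1]=?,scc[2]=?,scc[3]=?,scc[4]=?)
step 2: low=(low[0]=0,low[1]=1,low[2]=?,low[3]=?,low[4]=?); scc=(scc[0]=0,scc[1]=1,scc[2]=?,scc[3]=?,scc[4]=?)
step 3: low=(low[0]=0,low[1]=1,low[2]=2,low[3]=3,low[4]=3); scc=(scc[0]=0,scc[1]=1,scc[2]=?,scc[3]=?,scc[4]=?)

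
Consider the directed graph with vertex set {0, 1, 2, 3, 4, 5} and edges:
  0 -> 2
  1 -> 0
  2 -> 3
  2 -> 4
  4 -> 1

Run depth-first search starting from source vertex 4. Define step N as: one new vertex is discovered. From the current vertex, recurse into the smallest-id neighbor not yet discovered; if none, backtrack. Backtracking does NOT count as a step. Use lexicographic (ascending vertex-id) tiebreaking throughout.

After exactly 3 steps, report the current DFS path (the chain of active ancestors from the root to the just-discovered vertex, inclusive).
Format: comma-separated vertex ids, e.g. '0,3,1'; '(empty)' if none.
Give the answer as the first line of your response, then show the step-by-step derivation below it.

4,1,0

step 1: discover 4; path=4; order=4
step 2: discover 1; path=4>1; order=4,1
step 3: discover 0; path=4>1>0; order=4,1,0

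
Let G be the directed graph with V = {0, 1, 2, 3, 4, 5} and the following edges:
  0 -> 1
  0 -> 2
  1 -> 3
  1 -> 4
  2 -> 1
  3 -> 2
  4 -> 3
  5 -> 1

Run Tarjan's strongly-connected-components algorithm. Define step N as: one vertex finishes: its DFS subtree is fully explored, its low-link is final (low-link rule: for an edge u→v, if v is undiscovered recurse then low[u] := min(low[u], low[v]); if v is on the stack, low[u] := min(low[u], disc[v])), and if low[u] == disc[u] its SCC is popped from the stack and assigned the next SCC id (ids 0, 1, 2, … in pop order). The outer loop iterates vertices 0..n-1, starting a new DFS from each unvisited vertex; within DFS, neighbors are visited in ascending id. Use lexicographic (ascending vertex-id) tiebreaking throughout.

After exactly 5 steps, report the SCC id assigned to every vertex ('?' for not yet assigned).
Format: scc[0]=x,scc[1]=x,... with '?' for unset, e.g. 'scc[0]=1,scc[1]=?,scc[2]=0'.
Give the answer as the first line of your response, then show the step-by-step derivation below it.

scc[0]=1,scc[1]=0,scc[2]=0,scc[3]=0,scc[4]=0,scc[5]=?

step 1: low=(low[0]=0,low[1]=1,low[2]=1,low[3]=2,low[4]=?,low[5]=?); scc=(scc[0]=?,scc[1]=?,scc[2]=?,scc[3]=?,scc[4]=?,scc[5]=?)
step 2: low=(low[0]=0,low[1]=1,low[2]=1,low[3]=1,low[4]=?,low[5]=?); scc=(scc[0]=?,scc[1]=?,scc[2]=?,scc[3]=?,scc[4]=?,scc[5]=?)
step 3: low=(low[0]=0,low[1]=1,low[2]=1,low[3]=1,low[4]=2,low[5]=?); scc=(scc[0]=?,scc[1]=?,scc[2]=?,scc[3]=?,scc[4]=?,scc[5]=?)
step 4: low=(low[0]=0,low[1]=1,low[2]=1,low[3]=1,low[4]=2,low[5]=?); scc=(scc[0]=?,scc[1]=0,scc[2]=0,scc[3]=0,scc[4]=0,scc[5]=?)
step 5: low=(low[0]=0,low[1]=1,low[2]=1,low[3]=1,low[4]=2,low[5]=?); scc=(scc[0]=1,scc[1]=0,scc[2]=0,scc[3]=0,scc[4]=0,scc[5]=?)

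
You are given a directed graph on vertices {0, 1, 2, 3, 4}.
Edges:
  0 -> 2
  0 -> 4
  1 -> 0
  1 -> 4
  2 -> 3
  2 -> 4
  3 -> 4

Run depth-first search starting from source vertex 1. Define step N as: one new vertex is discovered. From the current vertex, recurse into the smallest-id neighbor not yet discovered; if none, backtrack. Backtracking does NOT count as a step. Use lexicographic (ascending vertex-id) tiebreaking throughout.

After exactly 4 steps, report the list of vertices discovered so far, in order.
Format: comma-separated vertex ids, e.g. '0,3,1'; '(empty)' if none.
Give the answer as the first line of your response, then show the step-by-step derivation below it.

1,0,2,3

step 1: discover 1; path=1; order=1
step 2: discover 0; path=1>0; order=1,0
step 3: discover 2; path=1>0>2; order=1,0,2
step 4: discover 3; path=1>0>2>3; order=1,0,2,3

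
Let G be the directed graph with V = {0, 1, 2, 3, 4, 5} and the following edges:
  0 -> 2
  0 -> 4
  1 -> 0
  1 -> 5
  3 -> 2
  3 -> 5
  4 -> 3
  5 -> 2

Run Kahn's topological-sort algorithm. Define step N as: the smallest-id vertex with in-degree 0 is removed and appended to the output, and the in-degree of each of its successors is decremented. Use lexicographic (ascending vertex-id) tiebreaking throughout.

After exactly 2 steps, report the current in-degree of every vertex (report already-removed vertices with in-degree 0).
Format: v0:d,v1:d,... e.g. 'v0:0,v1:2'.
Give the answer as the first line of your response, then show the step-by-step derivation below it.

v0:0,v1:0,v2:2,v3:1,v4:0,v5:1

step 1: output 1; order=[1]; indeg=(0,0,3,1,1,1)
step 2: output 0; order=[1,0]; indeg=(0,0,2,1,0,1)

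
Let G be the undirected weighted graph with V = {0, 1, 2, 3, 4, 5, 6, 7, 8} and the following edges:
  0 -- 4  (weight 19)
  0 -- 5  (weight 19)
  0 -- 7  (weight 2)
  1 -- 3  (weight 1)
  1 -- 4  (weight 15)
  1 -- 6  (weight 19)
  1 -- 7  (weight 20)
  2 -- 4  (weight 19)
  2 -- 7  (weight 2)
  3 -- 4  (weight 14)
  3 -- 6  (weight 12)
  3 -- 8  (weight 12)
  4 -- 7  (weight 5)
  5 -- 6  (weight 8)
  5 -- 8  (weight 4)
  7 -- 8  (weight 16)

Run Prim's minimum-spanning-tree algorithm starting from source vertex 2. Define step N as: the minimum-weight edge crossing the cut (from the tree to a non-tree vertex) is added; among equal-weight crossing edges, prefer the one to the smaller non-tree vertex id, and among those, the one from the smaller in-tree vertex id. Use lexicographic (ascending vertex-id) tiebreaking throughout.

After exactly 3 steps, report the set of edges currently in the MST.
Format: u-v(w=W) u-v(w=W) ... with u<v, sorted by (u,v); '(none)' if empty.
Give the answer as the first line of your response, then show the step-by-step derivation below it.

0-7(w=2) 2-7(w=2) 4-7(w=5)

step 1: add edge 2-7 (w=2); MST = {2-7(w=2)}
step 2: add edge 0-7 (w=2); MST = {0-7(w=2) 2-7(w=2)}
step 3: add edge 4-7 (w=5); MST = {0-7(w=2) 2-7(w=2) 4-7(w=5)}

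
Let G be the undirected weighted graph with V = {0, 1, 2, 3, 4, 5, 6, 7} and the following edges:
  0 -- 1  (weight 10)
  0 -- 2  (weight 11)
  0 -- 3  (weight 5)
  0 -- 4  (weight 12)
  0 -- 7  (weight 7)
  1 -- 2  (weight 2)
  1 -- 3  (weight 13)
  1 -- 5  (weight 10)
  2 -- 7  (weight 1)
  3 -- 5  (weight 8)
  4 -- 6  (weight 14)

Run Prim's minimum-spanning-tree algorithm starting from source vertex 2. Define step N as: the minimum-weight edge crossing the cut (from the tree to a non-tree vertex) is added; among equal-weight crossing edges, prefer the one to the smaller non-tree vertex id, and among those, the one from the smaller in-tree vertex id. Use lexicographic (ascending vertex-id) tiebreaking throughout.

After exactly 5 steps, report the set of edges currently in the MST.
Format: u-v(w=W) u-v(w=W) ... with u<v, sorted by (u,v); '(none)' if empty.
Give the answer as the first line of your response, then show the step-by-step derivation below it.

0-3(w=5) 0-7(w=7) 1-2(w=2) 2-7(w=1) 3-5(w=8)

step 1: add edge 2-7 (w=1); MST = {2-7(w=1)}
step 2: add edge 1-2 (w=2); MST = {1-2(w=2) 2-7(w=1)}
step 3: add edge 0-7 (w=7); MST = {0-7(w=7) 1-2(w=2) 2-7(w=1)}
step 4: add edge 0-3 (w=5); MST = {0-3(w=5) 0-7(w=7) 1-2(w=2) 2-7(w=1)}
step 5: add edge 3-5 (w=8); MST = {0-3(w=5) 0-7(w=7) 1-2(w=2) 2-7(w=1) 3-5(w=8)}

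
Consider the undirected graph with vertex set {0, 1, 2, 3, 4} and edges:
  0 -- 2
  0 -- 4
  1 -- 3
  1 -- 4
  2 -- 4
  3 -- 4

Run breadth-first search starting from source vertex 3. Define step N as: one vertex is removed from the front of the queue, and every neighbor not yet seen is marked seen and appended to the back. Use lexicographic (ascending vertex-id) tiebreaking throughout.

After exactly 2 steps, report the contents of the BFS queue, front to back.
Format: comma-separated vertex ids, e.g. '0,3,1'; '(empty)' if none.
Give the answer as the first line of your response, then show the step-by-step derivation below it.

4

step 1: dequeue 3; queue=[1,4]; order=3
step 2: dequeue 1; queue=[4]; order=3,1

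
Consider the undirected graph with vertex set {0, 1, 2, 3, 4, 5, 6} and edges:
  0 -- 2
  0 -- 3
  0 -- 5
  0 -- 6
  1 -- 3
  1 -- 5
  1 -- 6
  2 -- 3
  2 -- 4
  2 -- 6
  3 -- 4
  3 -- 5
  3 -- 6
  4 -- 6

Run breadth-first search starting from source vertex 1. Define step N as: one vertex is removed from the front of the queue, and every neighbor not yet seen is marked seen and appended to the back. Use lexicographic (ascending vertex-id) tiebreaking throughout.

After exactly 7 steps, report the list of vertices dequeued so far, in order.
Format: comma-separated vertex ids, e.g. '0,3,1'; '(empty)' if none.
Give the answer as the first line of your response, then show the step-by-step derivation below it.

1,3,5,6,0,2,4

step 1: dequeue 1; queue=[3,5,6]; order=1
step 2: dequeue 3; queue=[5,6,0,2,4]; order=1,3
step 3: dequeue 5; queue=[6,0,2,4]; order=1,3,5
step 4: dequeue 6; queue=[0,2,4]; order=1,3,5,6
step 5: dequeue 0; queue=[2,4]; order=1,3,5,6,0
step 6: dequeue 2; queue=[4]; order=1,3,5,6,0,2
step 7: dequeue 4; queue=[(empty)]; order=1,3,5,6,0,2,4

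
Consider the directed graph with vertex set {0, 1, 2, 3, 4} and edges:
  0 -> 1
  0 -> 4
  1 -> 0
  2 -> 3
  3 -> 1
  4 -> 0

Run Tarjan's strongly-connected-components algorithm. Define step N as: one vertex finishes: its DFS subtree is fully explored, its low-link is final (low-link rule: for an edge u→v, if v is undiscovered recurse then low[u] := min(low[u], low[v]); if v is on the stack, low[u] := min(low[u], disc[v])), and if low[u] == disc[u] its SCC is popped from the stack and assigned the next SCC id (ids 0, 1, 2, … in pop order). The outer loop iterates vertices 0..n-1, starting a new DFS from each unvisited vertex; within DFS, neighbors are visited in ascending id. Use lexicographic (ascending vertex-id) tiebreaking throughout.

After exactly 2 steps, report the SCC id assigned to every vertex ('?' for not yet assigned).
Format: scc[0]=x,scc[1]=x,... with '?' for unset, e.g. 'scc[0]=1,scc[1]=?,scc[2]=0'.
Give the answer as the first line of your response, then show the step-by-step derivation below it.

scc[0]=?,scc[1]=?,scc[2]=?,scc[3]=?,scc[4]=?

step 1: low=(low[0]=0,low[1]=0,low[2]=?,low[3]=?,low[4]=?); scc=(scc[0]=?,scc[1]=?,scc[2]=?,scc[3]=?,scc[4]=?)
step 2: low=(low[0]=0,low[1]=0,low[2]=?,low[3]=?,low[4]=0); scc=(scc[0]=?,scc[1]=?,scc[2]=?,scc[3]=?,scc[4]=?)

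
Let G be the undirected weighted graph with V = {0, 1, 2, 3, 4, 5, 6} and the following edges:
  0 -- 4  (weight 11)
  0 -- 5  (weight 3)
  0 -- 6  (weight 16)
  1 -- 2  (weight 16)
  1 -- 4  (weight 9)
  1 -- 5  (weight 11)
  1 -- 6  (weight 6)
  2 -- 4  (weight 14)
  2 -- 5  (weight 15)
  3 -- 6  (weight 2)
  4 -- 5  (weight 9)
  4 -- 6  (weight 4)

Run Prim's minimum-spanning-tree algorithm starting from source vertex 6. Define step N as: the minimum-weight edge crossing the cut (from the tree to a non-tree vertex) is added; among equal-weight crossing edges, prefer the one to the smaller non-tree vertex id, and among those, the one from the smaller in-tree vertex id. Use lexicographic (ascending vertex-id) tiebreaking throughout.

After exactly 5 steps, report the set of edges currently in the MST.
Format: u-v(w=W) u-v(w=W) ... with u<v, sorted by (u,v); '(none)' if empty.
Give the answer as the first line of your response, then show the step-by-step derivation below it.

0-5(w=3) 1-6(w=6) 3-6(w=2) 4-5(w=9) 4-6(w=4)

step 1: add edge 3-6 (w=2); MST = {3-6(w=2)}
step 2: add edge 4-6 (w=4); MST = {3-6(w=2) 4-6(w=4)}
step 3: add edge 1-6 (w=6); MST = {1-6(w=6) 3-6(w=2) 4-6(w=4)}
step 4: add edge 4-5 (w=9); MST = {1-6(w=6) 3-6(w=2) 4-5(w=9) 4-6(w=4)}
step 5: add edge 0-5 (w=3); MST = {0-5(w=3) 1-6(w=6) 3-6(w=2) 4-5(w=9) 4-6(w=4)}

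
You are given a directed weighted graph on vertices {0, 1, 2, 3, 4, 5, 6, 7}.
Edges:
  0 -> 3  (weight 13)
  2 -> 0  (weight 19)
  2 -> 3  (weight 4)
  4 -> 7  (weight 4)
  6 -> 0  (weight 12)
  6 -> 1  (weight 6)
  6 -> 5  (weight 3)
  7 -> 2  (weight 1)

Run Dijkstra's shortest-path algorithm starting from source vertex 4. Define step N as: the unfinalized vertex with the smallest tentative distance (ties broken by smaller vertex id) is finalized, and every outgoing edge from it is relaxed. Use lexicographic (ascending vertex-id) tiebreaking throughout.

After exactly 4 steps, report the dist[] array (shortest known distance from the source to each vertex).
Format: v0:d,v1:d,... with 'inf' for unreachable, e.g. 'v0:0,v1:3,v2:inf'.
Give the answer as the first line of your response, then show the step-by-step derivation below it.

v0:24,v1:inf,v2:5,v3:9,v4:0,v5:inf,v6:inf,v7:4

step 1: dist = v0:inf,v1:inf,v2:inf,v3:inf,v4:0,v5:inf,v6:inf,v7:4
step 2: dist = v0:inf,v1:inf,v2:5,v3:inf,v4:0,v5:inf,v6:inf,v7:4
step 3: dist = v0:24,v1:inf,v2:5,v3:9,v4:0,v5:inf,v6:inf,v7:4
step 4: dist = v0:24,v1:inf,v2:5,v3:9,v4:0,v5:inf,v6:inf,v7:4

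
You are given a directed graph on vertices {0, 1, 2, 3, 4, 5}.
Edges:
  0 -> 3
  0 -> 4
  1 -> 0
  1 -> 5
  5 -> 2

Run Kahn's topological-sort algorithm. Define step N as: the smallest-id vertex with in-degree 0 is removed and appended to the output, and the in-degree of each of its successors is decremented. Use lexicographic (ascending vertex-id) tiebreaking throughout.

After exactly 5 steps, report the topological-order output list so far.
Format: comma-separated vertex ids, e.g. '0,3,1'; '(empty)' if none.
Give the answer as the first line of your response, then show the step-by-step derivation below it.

1,0,3,4,5

step 1: output 1; order=[1]; indeg=(0,0,1,1,1,0)
step 2: output 0; order=[1,0]; indeg=(0,0,1,0,0,0)
step 3: output 3; order=[1,0,3]; indeg=(0,0,1,0,0,0)
step 4: output 4; order=[1,0,3,4]; indeg=(0,0,1,0,0,0)
step 5: output 5; order=[1,0,3,4,5]; indeg=(0,0,0,0,0,0)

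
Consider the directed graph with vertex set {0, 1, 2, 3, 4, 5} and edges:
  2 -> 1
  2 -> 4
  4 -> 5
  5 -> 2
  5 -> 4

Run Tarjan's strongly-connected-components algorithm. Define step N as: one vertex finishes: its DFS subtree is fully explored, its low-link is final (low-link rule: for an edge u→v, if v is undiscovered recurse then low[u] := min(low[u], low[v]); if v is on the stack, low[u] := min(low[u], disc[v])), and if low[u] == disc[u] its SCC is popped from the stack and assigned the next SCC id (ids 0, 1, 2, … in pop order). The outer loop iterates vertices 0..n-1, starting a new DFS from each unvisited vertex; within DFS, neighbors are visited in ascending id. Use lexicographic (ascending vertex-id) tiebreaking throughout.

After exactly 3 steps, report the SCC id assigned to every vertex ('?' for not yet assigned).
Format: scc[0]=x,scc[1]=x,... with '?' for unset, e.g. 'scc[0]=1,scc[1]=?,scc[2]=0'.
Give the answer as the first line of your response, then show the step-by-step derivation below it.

scc[0]=0,scc[1]=1,scc[2]=?,scc[3]=?,scc[4]=?,scc[5]=?

step 1: low=(low[0]=0,low[1]=?,low[2]=?,low[3]=?,low[4]=?,low[5]=?); scc=(scc[0]=0,scc[1]=?,scc[2]=?,scc[3]=?,scc[4]=?,scc[5]=?)
step 2: low=(low[0]=0,low[1]=1,low[2]=?,low[3]=?,low[4]=?,low[5]=?); scc=(scc[0]=0,scc[1]=1,scc[2]=?,scc[3]=?,scc[4]=?,scc[5]=?)
step 3: low=(low[0]=0,low[1]=1,low[2]=2,low[3]=?,low[4]=3,low[5]=2); scc=(scc[0]=0,scc[1]=1,scc[2]=?,scc[3]=?,scc[4]=?,scc[5]=?)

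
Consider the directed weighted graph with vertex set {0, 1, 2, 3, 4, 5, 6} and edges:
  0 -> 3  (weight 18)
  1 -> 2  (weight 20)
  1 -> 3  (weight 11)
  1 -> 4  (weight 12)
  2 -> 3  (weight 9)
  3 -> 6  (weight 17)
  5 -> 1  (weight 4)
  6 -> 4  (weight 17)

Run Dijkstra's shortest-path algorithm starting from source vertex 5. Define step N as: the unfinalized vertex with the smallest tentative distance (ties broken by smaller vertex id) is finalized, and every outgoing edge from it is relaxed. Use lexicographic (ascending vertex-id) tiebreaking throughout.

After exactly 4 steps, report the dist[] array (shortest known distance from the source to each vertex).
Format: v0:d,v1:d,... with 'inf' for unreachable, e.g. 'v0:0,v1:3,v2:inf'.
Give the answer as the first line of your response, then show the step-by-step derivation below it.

v0:inf,v1:4,v2:24,v3:15,v4:16,v5:0,v6:32

step 1: dist = v0:inf,v1:4,v2:inf,v3:inf,v4:inf,v5:0,v6:inf
step 2: dist = v0:inf,v1:4,v2:24,v3:15,v4:16,v5:0,v6:inf
step 3: dist = v0:inf,v1:4,v2:24,v3:15,v4:16,v5:0,v6:32
step 4: dist = v0:inf,v1:4,v2:24,v3:15,v4:16,v5:0,v6:32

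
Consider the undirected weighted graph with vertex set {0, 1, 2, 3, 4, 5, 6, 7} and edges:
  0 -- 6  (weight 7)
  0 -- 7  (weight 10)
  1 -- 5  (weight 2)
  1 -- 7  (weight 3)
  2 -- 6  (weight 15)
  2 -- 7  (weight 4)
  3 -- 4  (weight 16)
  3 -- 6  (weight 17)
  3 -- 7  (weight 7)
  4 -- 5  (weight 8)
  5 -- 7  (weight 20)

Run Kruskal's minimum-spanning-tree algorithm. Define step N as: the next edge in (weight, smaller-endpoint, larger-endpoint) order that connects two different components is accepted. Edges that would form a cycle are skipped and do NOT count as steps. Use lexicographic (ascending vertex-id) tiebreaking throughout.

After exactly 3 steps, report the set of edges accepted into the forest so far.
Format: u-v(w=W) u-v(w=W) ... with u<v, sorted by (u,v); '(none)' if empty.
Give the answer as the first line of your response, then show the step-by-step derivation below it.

1-5(w=2) 1-7(w=3) 2-7(w=4)

step 1: add edge 1-5 (w=2); MST = {1-5(w=2)}
step 2: add edge 1-7 (w=3); MST = {1-5(w=2) 1-7(w=3)}
step 3: add edge 2-7 (w=4); MST = {1-5(w=2) 1-7(w=3) 2-7(w=4)}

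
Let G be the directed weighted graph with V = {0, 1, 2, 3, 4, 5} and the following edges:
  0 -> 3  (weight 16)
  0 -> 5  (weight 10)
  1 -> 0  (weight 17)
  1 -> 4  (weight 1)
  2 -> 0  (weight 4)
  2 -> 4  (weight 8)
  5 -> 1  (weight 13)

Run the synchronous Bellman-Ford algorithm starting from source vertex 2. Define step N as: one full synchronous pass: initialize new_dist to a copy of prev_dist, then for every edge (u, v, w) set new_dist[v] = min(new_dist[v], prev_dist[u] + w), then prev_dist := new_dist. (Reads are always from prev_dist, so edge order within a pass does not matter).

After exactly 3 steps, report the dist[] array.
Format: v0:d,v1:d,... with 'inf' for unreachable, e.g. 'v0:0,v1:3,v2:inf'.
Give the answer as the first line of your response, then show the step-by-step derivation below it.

v0:4,v1:27,v2:0,v3:20,v4:8,v5:14

step 1: dist = v0:4,v1:inf,v2:0,v3:inf,v4:8,v5:inf
step 2: dist = v0:4,v1:inf,v2:0,v3:20,v4:8,v5:14
step 3: dist = v0:4,v1:27,v2:0,v3:20,v4:8,v5:14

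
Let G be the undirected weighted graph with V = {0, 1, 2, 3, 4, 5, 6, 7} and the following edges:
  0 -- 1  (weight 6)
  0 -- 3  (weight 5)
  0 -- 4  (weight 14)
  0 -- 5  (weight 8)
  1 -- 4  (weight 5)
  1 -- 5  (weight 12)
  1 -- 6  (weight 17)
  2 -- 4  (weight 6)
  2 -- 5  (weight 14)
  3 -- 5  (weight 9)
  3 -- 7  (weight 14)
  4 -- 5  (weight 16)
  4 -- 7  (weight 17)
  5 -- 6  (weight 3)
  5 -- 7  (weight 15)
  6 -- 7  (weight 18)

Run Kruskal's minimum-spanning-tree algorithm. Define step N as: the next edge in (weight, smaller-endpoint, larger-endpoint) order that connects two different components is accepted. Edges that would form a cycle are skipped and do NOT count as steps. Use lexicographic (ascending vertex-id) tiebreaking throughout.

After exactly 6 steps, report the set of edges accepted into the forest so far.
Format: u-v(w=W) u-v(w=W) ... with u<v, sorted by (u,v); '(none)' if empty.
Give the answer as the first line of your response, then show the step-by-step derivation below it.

0-1(w=6) 0-3(w=5) 0-5(w=8) 1-4(w=5) 2-4(w=6) 5-6(w=3)

step 1: add edge 5-6 (w=3); MST = {5-6(w=3)}
step 2: add edge 0-3 (w=5); MST = {0-3(w=5) 5-6(w=3)}
step 3: add edge 1-4 (w=5); MST = {0-3(w=5) 1-4(w=5) 5-6(w=3)}
step 4: add edge 0-1 (w=6); MST = {0-1(w=6) 0-3(w=5) 1-4(w=5) 5-6(w=3)}
step 5: add edge 2-4 (w=6); MST = {0-1(w=6) 0-3(w=5) 1-4(w=5) 2-4(w=6) 5-6(w=3)}
step 6: add edge 0-5 (w=8); MST = {0-1(w=6) 0-3(w=5) 0-5(w=8) 1-4(w=5) 2-4(w=6) 5-6(w=3)}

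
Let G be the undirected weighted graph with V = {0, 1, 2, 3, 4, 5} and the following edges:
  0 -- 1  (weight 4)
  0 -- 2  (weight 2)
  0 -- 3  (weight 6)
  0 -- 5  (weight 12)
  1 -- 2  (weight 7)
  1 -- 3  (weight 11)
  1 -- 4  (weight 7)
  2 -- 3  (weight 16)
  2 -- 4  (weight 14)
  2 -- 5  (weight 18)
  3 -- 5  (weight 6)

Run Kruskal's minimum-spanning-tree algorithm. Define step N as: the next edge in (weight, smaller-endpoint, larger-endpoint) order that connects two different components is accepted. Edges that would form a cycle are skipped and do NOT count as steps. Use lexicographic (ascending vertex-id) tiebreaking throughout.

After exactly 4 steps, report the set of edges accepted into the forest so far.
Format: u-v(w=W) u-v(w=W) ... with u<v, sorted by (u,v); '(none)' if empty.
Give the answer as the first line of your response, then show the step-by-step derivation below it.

0-1(w=4) 0-2(w=2) 0-3(w=6) 3-5(w=6)

step 1: add edge 0-2 (w=2); MST = {0-2(w=2)}
step 2: add edge 0-1 (w=4); MST = {0-1(w=4) 0-2(w=2)}
step 3: add edge 0-3 (w=6); MST = {0-1(w=4) 0-2(w=2) 0-3(w=6)}
step 4: add edge 3-5 (w=6); MST = {0-1(w=4) 0-2(w=2) 0-3(w=6) 3-5(w=6)}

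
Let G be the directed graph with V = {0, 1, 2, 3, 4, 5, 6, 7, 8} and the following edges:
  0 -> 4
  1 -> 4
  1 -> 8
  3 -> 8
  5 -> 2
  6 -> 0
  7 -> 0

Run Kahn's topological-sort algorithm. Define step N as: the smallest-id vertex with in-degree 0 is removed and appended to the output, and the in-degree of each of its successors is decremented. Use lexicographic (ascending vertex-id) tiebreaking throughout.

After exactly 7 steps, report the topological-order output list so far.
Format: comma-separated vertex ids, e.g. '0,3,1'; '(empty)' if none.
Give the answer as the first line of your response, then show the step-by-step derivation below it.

1,3,5,2,6,7,0

step 1: output 1; order=[1]; indeg=(2,0,1,0,1,0,0,0,1)
step 2: output 3; order=[1,3]; indeg=(2,0,1,0,1,0,0,0,0)
step 3: output 5; order=[1,3,5]; indeg=(2,0,0,0,1,0,0,0,0)
step 4: output 2; order=[1,3,5,2]; indeg=(2,0,0,0,1,0,0,0,0)
step 5: output 6; order=[1,3,5,2,6]; indeg=(1,0,0,0,1,0,0,0,0)
step 6: output 7; order=[1,3,5,2,6,7]; indeg=(0,0,0,0,1,0,0,0,0)
step 7: output 0; order=[1,3,5,2,6,7,0]; indeg=(0,0,0,0,0,0,0,0,0)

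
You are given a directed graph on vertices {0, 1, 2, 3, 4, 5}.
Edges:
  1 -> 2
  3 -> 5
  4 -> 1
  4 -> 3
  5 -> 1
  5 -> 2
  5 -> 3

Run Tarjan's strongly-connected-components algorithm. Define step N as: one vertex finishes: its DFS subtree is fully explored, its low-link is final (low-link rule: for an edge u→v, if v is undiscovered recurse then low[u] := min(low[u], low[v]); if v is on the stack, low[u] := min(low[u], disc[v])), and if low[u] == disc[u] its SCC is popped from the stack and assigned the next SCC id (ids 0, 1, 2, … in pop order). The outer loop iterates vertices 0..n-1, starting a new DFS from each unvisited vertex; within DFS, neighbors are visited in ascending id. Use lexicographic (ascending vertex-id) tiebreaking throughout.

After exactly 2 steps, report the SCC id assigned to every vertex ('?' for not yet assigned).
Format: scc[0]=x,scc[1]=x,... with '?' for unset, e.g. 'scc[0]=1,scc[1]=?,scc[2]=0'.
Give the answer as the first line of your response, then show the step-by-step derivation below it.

scc[0]=0,scc[1]=?,scc[2]=1,scc[3]=?,scc[4]=?,scc[5]=?

step 1: low=(low[0]=0,low[1]=?,low[2]=?,low[3]=?,low[4]=?,low[5]=?); scc=(scc[0]=0,scc[1]=?,scc[2]=?,scc[3]=?,scc[4]=?,scc[5]=?)
step 2: low=(low[0]=0,low[1]=1,low[2]=2,low[3]=?,low[4]=?,low[5]=?); scc=(scc[0]=0,scc[1]=?,scc[2]=1,scc[3]=?,scc[4]=?,scc[5]=?)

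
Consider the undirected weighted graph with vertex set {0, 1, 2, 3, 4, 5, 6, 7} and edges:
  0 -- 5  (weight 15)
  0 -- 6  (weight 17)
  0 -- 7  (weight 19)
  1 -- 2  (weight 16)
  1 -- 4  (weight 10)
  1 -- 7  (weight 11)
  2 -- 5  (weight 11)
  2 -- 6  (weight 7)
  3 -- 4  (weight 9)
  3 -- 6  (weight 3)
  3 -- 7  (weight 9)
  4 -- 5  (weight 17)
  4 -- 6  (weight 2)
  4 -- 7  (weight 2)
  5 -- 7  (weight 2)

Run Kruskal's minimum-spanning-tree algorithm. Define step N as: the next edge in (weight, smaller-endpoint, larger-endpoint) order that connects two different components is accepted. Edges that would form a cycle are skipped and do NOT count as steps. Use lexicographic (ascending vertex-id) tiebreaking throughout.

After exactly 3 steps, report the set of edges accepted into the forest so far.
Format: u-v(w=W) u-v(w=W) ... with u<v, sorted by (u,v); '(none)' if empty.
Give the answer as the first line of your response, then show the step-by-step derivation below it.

4-6(w=2) 4-7(w=2) 5-7(w=2)

step 1: add edge 4-6 (w=2); MST = {4-6(w=2)}
step 2: add edge 4-7 (w=2); MST = {4-6(w=2) 4-7(w=2)}
step 3: add edge 5-7 (w=2); MST = {4-6(w=2) 4-7(w=2) 5-7(w=2)}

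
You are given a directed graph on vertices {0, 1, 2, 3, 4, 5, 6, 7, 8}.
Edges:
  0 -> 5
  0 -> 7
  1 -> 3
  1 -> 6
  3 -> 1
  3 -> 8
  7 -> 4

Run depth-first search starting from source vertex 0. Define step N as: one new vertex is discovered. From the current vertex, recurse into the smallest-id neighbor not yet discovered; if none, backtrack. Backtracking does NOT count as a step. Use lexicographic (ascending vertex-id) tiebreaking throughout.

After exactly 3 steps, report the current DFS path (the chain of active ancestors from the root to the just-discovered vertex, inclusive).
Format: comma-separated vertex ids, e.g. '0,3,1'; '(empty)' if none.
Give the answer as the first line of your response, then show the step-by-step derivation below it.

0,7

step 1: discover 0; path=0; order=0
step 2: discover 5; path=0>5; order=0,5
step 3: discover 7; path=0>7; order=0,5,7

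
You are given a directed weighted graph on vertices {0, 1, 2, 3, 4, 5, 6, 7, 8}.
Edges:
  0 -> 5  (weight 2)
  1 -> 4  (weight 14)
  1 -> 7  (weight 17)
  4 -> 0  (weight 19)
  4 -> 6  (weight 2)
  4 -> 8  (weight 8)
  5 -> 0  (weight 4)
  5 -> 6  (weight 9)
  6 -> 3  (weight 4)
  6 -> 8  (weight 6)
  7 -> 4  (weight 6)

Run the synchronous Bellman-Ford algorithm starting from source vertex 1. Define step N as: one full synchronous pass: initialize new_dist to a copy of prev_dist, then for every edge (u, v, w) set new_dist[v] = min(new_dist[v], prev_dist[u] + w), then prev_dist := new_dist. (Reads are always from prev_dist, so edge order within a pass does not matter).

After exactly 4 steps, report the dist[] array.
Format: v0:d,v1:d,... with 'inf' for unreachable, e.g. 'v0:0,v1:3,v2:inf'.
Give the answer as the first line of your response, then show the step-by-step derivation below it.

v0:33,v1:0,v2:inf,v3:20,v4:14,v5:35,v6:16,v7:17,v8:22

step 1: dist = v0:inf,v1:0,v2:inf,v3:inf,v4:14,v5:inf,v6:inf,v7:17,v8:inf
step 2: dist = v0:33,v1:0,v2:inf,v3:inf,v4:14,v5:inf,v6:16,v7:17,v8:22
step 3: dist = v0:33,v1:0,v2:inf,v3:20,v4:14,v5:35,v6:16,v7:17,v8:22
step 4: dist = v0:33,v1:0,v2:inf,v3:20,v4:14,v5:35,v6:16,v7:17,v8:22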